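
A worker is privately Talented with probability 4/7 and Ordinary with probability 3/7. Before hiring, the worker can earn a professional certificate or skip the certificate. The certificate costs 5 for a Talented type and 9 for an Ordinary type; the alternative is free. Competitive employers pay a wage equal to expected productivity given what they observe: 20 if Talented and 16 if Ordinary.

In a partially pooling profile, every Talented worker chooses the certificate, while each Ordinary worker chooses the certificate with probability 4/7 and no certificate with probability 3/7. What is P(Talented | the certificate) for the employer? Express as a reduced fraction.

P(the certificate) = (4/7)·1 + (3/7)·(4/7) = 40/49.
By Bayes' rule, P(Talented | the certificate) = (4/7) / (40/49) = 7/10.

7/10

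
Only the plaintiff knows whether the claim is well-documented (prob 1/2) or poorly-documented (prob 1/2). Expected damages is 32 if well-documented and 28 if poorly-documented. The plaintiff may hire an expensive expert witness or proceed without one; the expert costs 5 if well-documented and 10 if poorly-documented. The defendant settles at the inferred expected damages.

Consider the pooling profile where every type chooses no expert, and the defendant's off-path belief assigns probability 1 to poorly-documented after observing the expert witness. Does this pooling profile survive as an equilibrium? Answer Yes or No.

On path, the defendant holds the prior and pays 1/2·32 + 1/2·28 = 30. Off path (the expert witness), believing poorly-documented, it pays 28.
well-documented: no expert nets 30; the expert witness nets 28 − 5 = 23. well-documented stays.
poorly-documented: no expert nets 30; the expert witness nets 28 − 10 = 18. poorly-documented stays.
No type deviates, so pooling is sustained.

Yes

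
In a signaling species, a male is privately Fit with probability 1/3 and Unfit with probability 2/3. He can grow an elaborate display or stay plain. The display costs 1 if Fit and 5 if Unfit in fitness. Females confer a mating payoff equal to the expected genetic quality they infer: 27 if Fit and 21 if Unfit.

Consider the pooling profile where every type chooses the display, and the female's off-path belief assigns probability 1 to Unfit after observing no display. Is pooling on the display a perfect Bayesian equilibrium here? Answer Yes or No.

On path, the female holds the prior and pays 1/3·27 + 2/3·21 = 23. Off path (no display), believing Unfit, it pays 21.
Fit: the display nets 23 − 1 = 22; no display nets 21. Fit stays.
Unfit: the display nets 23 − 5 = 18; no display nets 21. Unfit would deviate.
A type deviates, so pooling fails.

No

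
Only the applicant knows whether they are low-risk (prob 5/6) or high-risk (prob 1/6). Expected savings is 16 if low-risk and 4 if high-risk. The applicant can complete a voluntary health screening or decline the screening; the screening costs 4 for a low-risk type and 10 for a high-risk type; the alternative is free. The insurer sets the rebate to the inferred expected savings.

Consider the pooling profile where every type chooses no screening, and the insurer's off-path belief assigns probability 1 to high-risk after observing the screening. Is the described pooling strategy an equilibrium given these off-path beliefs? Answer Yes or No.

Yes

On path, the insurer holds the prior and pays 5/6·16 + 1/6·4 = 14. Off path (the screening), believing high-risk, it pays 4.
low-risk: no screening nets 14; the screening nets 4 − 4 = 0. low-risk stays.
high-risk: no screening nets 14; the screening nets 4 − 10 = -6. high-risk stays.
No type deviates, so pooling is sustained.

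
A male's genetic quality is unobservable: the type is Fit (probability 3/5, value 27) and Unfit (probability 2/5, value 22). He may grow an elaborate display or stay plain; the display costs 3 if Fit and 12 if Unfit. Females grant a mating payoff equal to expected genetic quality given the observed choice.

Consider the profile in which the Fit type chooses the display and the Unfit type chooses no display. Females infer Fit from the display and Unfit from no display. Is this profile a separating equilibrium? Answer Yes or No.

Under these beliefs, the display earns mating payoff 27 and no display earns mating payoff 22.
Fit: the display nets 27 − 3 = 24; no display nets 22. Fit prefers the display.
Unfit: the display nets 27 − 12 = 15; no display nets 22. Unfit prefers no display.
Neither type deviates, so the separating profile is an equilibrium.

Yes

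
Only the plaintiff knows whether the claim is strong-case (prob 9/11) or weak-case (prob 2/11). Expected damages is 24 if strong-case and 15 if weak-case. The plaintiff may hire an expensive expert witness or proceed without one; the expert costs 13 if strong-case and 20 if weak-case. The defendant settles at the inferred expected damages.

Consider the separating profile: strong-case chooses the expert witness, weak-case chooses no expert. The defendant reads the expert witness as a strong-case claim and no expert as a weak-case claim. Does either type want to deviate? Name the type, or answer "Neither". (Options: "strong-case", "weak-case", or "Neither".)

The expert witness pays 24; no expert pays 15.
strong-case: assigned the expert witness, nets 24 − 13 = 11; deviating to no expert nets 15.
weak-case: assigned no expert, nets 15; deviating to the expert witness nets 24 − 20 = 4.
The strong-case type gains 4 by deviating.

strong-case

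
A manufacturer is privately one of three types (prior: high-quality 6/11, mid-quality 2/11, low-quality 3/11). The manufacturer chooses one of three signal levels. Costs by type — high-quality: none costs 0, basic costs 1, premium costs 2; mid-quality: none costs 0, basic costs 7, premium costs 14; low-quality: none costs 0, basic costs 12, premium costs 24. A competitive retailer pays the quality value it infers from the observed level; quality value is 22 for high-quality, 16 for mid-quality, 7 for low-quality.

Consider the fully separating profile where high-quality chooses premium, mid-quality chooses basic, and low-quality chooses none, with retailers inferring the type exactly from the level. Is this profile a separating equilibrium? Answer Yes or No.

Yes

Separating prices: premium → 22, basic → 16, none → 7.
high-quality (assigned premium): none: 7 − 0 = 7; basic: 16 − 1 = 15; premium: 22 − 2 = 20. high-quality stays.
mid-quality (assigned basic): none: 7 − 0 = 7; basic: 16 − 7 = 9; premium: 22 − 14 = 8. mid-quality stays.
low-quality (assigned none): none: 7 − 0 = 7; basic: 16 − 12 = 4; premium: 22 − 24 = -2. low-quality stays.
Every type prefers its assigned level; separation holds.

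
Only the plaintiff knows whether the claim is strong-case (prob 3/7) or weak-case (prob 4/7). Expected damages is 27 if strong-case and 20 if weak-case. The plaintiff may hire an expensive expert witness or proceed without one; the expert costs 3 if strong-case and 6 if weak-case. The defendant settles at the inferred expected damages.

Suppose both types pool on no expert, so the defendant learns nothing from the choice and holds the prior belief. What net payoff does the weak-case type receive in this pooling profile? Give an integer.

Pooled settlement = 3/7·27 + 4/7·20 = 23.
weak-case pays no cost for no expert, so net payoff = 23.

23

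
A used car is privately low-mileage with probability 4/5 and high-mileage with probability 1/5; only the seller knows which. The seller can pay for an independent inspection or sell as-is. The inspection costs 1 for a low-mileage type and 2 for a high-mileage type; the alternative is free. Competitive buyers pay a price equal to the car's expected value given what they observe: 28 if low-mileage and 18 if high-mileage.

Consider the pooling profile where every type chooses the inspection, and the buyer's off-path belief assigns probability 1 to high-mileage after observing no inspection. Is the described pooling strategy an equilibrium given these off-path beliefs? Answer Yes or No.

On path, the buyer holds the prior and pays 4/5·28 + 1/5·18 = 26. Off path (no inspection), believing high-mileage, it pays 18.
low-mileage: the inspection nets 26 − 1 = 25; no inspection nets 18. low-mileage stays.
high-mileage: the inspection nets 26 − 2 = 24; no inspection nets 18. high-mileage stays.
No type deviates, so pooling is sustained.

Yes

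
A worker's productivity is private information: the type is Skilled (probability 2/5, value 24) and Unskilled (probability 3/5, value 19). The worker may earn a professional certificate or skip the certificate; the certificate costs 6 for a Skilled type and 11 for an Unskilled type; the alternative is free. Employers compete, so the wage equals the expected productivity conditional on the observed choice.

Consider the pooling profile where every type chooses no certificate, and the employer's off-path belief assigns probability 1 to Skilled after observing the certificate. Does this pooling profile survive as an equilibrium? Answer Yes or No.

On path, the employer holds the prior and pays 2/5·24 + 3/5·19 = 21. Off path (the certificate), believing Skilled, it pays 24.
Skilled: no certificate nets 21; the certificate nets 24 − 6 = 18. Skilled stays.
Unskilled: no certificate nets 21; the certificate nets 24 − 11 = 13. Unskilled stays.
No type deviates, so pooling is sustained.

Yes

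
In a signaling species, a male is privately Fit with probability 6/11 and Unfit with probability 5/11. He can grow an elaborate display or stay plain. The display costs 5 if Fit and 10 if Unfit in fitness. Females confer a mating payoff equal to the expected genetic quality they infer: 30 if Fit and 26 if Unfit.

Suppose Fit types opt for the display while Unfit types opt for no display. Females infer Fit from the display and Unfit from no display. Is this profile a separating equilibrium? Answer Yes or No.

No

Under these beliefs, the display earns mating payoff 30 and no display earns mating payoff 26.
Fit: the display nets 30 − 5 = 25; no display nets 26. Fit would deviate to no display.
Unfit: the display nets 30 − 10 = 20; no display nets 26. Unfit prefers no display.
Fit has a profitable deviation, so the profile is not an equilibrium.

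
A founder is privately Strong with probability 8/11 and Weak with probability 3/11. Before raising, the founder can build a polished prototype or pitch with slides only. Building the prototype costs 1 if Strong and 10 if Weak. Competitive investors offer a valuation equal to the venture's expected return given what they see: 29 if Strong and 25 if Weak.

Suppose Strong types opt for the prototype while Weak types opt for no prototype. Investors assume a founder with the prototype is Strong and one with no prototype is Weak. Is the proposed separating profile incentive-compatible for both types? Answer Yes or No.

Under these beliefs, the prototype earns valuation 29 and no prototype earns valuation 25.
Strong: the prototype nets 29 − 1 = 28; no prototype nets 25. Strong prefers the prototype.
Weak: the prototype nets 29 − 10 = 19; no prototype nets 25. Weak prefers no prototype.
Neither type deviates, so the separating profile is an equilibrium.

Yes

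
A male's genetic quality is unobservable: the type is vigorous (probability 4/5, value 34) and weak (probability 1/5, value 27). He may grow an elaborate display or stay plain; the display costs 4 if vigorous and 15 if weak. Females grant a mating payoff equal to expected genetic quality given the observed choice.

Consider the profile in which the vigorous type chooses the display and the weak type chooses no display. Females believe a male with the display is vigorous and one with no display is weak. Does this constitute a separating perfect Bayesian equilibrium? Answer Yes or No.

Under these beliefs, the display earns mating payoff 34 and no display earns mating payoff 27.
vigorous: the display nets 34 − 4 = 30; no display nets 27. vigorous prefers the display.
weak: the display nets 34 − 15 = 19; no display nets 27. weak prefers no display.
Neither type deviates, so the separating profile is an equilibrium.

Yes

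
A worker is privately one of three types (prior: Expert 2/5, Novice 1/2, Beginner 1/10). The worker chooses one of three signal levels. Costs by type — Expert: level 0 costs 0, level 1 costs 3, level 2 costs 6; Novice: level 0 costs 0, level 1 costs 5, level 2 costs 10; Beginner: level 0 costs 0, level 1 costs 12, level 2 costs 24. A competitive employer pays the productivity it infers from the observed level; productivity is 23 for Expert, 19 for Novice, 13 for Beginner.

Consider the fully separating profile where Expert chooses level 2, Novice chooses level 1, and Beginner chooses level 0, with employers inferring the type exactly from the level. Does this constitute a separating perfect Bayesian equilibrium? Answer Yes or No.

Yes

Separating wages: level 2 → 23, level 1 → 19, level 0 → 13.
Expert (assigned level 2): level 0: 13 − 0 = 13; level 1: 19 − 3 = 16; level 2: 23 − 6 = 17. Expert stays.
Novice (assigned level 1): level 0: 13 − 0 = 13; level 1: 19 − 5 = 14; level 2: 23 − 10 = 13. Novice stays.
Beginner (assigned level 0): level 0: 13 − 0 = 13; level 1: 19 − 12 = 7; level 2: 23 − 24 = -1. Beginner stays.
Every type prefers its assigned level; separation holds.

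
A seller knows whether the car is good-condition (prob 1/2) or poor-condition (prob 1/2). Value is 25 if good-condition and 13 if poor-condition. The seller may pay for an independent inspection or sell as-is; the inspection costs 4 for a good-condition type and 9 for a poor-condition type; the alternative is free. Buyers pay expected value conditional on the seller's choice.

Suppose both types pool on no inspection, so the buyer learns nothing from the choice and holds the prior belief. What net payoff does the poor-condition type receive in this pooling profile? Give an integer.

Pooled price = 1/2·25 + 1/2·13 = 19.
poor-condition pays no cost for no inspection, so net payoff = 19.

19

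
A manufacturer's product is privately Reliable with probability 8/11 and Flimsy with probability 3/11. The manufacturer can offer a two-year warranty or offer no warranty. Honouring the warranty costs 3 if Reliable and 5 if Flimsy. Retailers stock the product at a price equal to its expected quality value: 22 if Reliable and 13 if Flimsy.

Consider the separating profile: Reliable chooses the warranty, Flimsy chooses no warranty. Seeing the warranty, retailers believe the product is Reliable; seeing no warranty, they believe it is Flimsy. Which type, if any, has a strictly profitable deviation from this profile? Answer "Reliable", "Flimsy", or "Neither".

Flimsy

The warranty pays 22; no warranty pays 13.
Reliable: assigned the warranty, nets 22 − 3 = 19; deviating to no warranty nets 13.
Flimsy: assigned no warranty, nets 13; deviating to the warranty nets 22 − 5 = 17.
The Flimsy type gains 4 by deviating.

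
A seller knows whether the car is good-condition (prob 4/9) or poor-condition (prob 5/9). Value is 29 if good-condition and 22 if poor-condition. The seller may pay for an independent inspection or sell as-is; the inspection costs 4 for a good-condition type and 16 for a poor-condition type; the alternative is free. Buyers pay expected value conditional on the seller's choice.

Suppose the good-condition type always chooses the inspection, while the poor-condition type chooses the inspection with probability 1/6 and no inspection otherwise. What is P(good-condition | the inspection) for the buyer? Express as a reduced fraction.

24/29

P(the inspection) = (4/9)·1 + (5/9)·(1/6) = 29/54.
By Bayes' rule, P(good-condition | the inspection) = (4/9) / (29/54) = 24/29.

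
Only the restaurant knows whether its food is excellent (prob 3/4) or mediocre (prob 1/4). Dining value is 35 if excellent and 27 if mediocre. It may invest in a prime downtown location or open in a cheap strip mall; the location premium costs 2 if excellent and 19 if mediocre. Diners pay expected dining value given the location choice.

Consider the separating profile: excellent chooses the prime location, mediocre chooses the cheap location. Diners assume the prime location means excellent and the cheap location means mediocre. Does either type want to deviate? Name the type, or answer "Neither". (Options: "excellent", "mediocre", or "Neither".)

The prime location pays 35; the cheap location pays 27.
excellent: assigned the prime location, nets 35 − 2 = 33; deviating to the cheap location nets 27.
mediocre: assigned the cheap location, nets 27; deviating to the prime location nets 35 − 19 = 16.
Both types strictly prefer their assigned action; no profitable deviation.

Neither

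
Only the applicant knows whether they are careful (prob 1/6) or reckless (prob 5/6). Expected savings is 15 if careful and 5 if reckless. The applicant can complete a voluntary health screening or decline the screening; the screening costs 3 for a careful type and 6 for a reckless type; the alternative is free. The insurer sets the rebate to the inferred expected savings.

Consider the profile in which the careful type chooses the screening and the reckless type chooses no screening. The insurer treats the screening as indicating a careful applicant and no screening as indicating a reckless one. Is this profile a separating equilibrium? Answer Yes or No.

Under these beliefs, the screening earns rebate 15 and no screening earns rebate 5.
careful: the screening nets 15 − 3 = 12; no screening nets 5. careful prefers the screening.
reckless: the screening nets 15 − 6 = 9; no screening nets 5. reckless would deviate to the screening.
reckless has a profitable deviation, so the profile is not an equilibrium.

No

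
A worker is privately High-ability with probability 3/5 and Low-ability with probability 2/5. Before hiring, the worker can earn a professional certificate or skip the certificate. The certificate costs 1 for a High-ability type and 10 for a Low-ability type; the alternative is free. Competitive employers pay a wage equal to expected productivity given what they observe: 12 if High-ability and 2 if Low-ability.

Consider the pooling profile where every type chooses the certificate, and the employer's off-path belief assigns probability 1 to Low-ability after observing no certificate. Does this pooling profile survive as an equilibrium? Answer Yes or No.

On path, the employer holds the prior and pays 3/5·12 + 2/5·2 = 8. Off path (no certificate), believing Low-ability, it pays 2.
High-ability: the certificate nets 8 − 1 = 7; no certificate nets 2. High-ability stays.
Low-ability: the certificate nets 8 − 10 = -2; no certificate nets 2. Low-ability would deviate.
A type deviates, so pooling fails.

No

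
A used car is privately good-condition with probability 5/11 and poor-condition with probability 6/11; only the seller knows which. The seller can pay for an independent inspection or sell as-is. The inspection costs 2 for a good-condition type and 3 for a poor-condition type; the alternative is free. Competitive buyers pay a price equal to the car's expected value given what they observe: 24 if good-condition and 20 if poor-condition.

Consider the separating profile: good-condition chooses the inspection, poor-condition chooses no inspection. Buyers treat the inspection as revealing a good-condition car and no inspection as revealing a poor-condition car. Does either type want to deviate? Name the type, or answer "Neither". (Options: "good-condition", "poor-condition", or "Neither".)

The inspection pays 24; no inspection pays 20.
good-condition: assigned the inspection, nets 24 − 2 = 22; deviating to no inspection nets 20.
poor-condition: assigned no inspection, nets 20; deviating to the inspection nets 24 − 3 = 21.
The poor-condition type gains 1 by deviating.

poor-condition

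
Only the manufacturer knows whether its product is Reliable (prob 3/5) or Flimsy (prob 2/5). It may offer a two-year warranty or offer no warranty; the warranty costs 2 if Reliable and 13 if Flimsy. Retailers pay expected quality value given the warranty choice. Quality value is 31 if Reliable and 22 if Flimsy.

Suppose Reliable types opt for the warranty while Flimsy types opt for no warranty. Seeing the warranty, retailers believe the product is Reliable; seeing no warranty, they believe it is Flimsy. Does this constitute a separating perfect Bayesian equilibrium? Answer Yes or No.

Yes

Under these beliefs, the warranty earns price 31 and no warranty earns price 22.
Reliable: the warranty nets 31 − 2 = 29; no warranty nets 22. Reliable prefers the warranty.
Flimsy: the warranty nets 31 − 13 = 18; no warranty nets 22. Flimsy prefers no warranty.
Neither type deviates, so the separating profile is an equilibrium.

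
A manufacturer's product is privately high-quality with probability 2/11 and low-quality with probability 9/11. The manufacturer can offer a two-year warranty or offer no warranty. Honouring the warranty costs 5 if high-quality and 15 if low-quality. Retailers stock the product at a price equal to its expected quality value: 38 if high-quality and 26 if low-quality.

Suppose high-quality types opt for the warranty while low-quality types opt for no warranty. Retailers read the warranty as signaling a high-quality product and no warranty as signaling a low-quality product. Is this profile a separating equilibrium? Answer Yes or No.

Yes

Under these beliefs, the warranty earns price 38 and no warranty earns price 26.
high-quality: the warranty nets 38 − 5 = 33; no warranty nets 26. high-quality prefers the warranty.
low-quality: the warranty nets 38 − 15 = 23; no warranty nets 26. low-quality prefers no warranty.
Neither type deviates, so the separating profile is an equilibrium.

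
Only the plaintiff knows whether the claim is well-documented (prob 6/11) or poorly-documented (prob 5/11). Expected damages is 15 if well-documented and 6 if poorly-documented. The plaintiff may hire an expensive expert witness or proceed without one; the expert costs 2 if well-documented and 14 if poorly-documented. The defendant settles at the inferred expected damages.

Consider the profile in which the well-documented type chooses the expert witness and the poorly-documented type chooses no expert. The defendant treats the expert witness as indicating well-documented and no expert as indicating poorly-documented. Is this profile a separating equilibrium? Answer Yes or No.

Yes

Under these beliefs, the expert witness earns settlement 15 and no expert earns settlement 6.
well-documented: the expert witness nets 15 − 2 = 13; no expert nets 6. well-documented prefers the expert witness.
poorly-documented: the expert witness nets 15 − 14 = 1; no expert nets 6. poorly-documented prefers no expert.
Neither type deviates, so the separating profile is an equilibrium.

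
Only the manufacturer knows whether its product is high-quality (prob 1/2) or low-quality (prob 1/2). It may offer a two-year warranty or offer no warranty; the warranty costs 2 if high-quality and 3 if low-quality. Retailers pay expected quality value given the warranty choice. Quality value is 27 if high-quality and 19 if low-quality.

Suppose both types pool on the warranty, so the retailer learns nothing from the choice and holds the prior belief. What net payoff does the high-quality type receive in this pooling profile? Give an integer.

21

Pooled price = 1/2·27 + 1/2·19 = 23.
high-quality pays cost 2 for the warranty, so net payoff = 23 − 2 = 21.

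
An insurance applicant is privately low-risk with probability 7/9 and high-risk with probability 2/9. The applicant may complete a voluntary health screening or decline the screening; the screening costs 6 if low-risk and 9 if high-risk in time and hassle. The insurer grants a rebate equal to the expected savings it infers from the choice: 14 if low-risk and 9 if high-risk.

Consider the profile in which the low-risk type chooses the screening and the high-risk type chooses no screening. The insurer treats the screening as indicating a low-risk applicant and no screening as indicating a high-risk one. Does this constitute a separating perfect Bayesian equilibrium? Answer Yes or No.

No

Under these beliefs, the screening earns rebate 14 and no screening earns rebate 9.
low-risk: the screening nets 14 − 6 = 8; no screening nets 9. low-risk would deviate to no screening.
high-risk: the screening nets 14 − 9 = 5; no screening nets 9. high-risk prefers no screening.
low-risk has a profitable deviation, so the profile is not an equilibrium.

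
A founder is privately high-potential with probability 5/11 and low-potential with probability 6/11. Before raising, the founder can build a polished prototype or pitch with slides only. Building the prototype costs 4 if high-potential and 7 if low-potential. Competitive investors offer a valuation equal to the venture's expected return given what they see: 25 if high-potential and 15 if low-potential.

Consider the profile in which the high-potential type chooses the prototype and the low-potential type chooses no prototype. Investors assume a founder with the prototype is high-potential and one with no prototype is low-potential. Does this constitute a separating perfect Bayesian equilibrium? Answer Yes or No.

No

Under these beliefs, the prototype earns valuation 25 and no prototype earns valuation 15.
high-potential: the prototype nets 25 − 4 = 21; no prototype nets 15. high-potential prefers the prototype.
low-potential: the prototype nets 25 − 7 = 18; no prototype nets 15. low-potential would deviate to the prototype.
low-potential has a profitable deviation, so the profile is not an equilibrium.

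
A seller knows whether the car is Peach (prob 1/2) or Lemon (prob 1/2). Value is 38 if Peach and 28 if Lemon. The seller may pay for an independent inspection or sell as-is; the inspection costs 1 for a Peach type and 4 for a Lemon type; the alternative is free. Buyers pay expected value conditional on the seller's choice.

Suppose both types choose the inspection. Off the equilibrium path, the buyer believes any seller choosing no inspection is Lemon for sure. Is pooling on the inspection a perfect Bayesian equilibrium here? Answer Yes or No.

On path, the buyer holds the prior and pays 1/2·38 + 1/2·28 = 33. Off path (no inspection), believing Lemon, it pays 28.
Peach: the inspection nets 33 − 1 = 32; no inspection nets 28. Peach stays.
Lemon: the inspection nets 33 − 4 = 29; no inspection nets 28. Lemon stays.
No type deviates, so pooling is sustained.

Yes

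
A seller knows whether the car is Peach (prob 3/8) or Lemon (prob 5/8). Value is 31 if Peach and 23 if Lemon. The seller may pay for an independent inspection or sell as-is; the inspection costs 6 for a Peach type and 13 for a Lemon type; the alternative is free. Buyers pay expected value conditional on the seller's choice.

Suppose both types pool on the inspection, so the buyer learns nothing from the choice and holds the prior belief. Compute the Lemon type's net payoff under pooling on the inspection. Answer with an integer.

13

Pooled price = 3/8·31 + 5/8·23 = 26.
Lemon pays cost 13 for the inspection, so net payoff = 26 − 13 = 13.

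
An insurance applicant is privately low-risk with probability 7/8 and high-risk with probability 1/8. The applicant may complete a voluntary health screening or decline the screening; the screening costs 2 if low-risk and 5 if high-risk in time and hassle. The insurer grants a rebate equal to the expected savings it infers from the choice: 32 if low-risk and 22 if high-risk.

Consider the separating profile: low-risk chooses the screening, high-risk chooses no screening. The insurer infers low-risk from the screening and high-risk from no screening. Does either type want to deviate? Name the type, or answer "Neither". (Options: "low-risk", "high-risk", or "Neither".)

The screening pays 32; no screening pays 22.
low-risk: assigned the screening, nets 32 − 2 = 30; deviating to no screening nets 22.
high-risk: assigned no screening, nets 22; deviating to the screening nets 32 − 5 = 27.
The high-risk type gains 5 by deviating.

high-risk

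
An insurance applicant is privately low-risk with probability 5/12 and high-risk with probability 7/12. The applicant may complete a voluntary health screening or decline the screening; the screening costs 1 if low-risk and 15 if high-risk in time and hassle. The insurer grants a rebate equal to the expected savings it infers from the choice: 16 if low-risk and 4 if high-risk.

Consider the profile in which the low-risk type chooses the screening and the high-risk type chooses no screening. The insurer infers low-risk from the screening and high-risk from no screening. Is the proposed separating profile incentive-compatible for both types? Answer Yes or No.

Yes

Under these beliefs, the screening earns rebate 16 and no screening earns rebate 4.
low-risk: the screening nets 16 − 1 = 15; no screening nets 4. low-risk prefers the screening.
high-risk: the screening nets 16 − 15 = 1; no screening nets 4. high-risk prefers no screening.
Neither type deviates, so the separating profile is an equilibrium.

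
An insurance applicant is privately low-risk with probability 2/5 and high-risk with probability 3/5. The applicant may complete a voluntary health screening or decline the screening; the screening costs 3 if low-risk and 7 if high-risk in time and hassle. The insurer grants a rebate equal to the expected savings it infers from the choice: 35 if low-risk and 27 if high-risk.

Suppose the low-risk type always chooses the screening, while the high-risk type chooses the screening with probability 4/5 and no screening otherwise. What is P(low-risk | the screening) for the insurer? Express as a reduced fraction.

P(the screening) = (2/5)·1 + (3/5)·(4/5) = 22/25.
By Bayes' rule, P(low-risk | the screening) = (2/5) / (22/25) = 5/11.

5/11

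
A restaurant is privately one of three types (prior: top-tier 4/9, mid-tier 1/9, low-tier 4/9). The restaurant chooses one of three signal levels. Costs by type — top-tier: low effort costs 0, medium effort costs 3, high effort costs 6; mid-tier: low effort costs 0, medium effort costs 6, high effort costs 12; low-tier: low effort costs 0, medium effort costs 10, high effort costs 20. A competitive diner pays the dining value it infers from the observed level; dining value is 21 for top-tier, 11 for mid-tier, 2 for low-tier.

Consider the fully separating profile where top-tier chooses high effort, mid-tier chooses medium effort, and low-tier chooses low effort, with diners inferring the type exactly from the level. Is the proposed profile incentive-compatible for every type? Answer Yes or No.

No

Separating price premiums: high effort → 21, medium effort → 11, low effort → 2.
top-tier (assigned high effort): low effort: 2 − 0 = 2; medium effort: 11 − 3 = 8; high effort: 21 − 6 = 15. top-tier stays.
mid-tier (assigned medium effort): low effort: 2 − 0 = 2; medium effort: 11 − 6 = 5; high effort: 21 − 12 = 9. mid-tier prefers high effort.
low-tier (assigned low effort): low effort: 2 − 0 = 2; medium effort: 11 − 10 = 1; high effort: 21 − 20 = 1. low-tier stays.
At least one type deviates; the separating profile fails.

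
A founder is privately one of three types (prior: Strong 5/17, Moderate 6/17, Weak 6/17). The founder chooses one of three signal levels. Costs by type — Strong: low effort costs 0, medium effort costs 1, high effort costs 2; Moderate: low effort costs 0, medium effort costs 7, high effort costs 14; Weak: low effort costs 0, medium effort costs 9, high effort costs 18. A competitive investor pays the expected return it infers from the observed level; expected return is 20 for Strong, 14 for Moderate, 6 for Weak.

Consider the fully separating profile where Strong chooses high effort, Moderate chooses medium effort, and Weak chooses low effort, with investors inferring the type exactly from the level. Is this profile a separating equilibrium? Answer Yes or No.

Separating valuations: high effort → 20, medium effort → 14, low effort → 6.
Strong (assigned high effort): low effort: 6 − 0 = 6; medium effort: 14 − 1 = 13; high effort: 20 − 2 = 18. Strong stays.
Moderate (assigned medium effort): low effort: 6 − 0 = 6; medium effort: 14 − 7 = 7; high effort: 20 − 14 = 6. Moderate stays.
Weak (assigned low effort): low effort: 6 − 0 = 6; medium effort: 14 − 9 = 5; high effort: 20 − 18 = 2. Weak stays.
Every type prefers its assigned level; separation holds.

Yes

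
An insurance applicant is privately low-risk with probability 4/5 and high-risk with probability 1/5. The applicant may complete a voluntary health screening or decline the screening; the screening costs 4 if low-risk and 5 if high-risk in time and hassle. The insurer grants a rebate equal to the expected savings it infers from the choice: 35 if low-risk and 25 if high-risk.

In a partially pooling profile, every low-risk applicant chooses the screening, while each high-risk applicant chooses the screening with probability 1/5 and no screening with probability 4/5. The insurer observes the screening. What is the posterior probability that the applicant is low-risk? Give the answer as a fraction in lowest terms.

P(the screening) = (4/5)·1 + (1/5)·(1/5) = 21/25.
By Bayes' rule, P(low-risk | the screening) = (4/5) / (21/25) = 20/21.

20/21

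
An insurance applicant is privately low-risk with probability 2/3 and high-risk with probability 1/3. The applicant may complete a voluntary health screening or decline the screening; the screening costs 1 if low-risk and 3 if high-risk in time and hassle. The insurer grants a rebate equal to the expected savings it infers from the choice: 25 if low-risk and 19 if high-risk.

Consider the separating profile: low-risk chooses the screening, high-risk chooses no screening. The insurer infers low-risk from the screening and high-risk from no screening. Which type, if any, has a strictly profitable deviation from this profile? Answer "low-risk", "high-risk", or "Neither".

high-risk

The screening pays 25; no screening pays 19.
low-risk: assigned the screening, nets 25 − 1 = 24; deviating to no screening nets 19.
high-risk: assigned no screening, nets 19; deviating to the screening nets 25 − 3 = 22.
The high-risk type gains 3 by deviating.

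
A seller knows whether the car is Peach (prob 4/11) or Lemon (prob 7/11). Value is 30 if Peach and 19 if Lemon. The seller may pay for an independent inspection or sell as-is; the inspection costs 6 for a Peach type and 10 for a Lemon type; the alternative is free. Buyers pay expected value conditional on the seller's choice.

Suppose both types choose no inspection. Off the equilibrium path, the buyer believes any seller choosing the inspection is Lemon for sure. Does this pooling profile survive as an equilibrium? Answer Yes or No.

Yes

On path, the buyer holds the prior and pays 4/11·30 + 7/11·19 = 23. Off path (the inspection), believing Lemon, it pays 19.
Peach: no inspection nets 23; the inspection nets 19 − 6 = 13. Peach stays.
Lemon: no inspection nets 23; the inspection nets 19 − 10 = 9. Lemon stays.
No type deviates, so pooling is sustained.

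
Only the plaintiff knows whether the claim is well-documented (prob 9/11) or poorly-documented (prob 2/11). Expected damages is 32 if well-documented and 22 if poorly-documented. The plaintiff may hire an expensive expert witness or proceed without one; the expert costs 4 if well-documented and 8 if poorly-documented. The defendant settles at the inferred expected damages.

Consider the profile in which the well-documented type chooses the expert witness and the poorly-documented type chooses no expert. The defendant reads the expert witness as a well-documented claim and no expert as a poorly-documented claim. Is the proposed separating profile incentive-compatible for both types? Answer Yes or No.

Under these beliefs, the expert witness earns settlement 32 and no expert earns settlement 22.
well-documented: the expert witness nets 32 − 4 = 28; no expert nets 22. well-documented prefers the expert witness.
poorly-documented: the expert witness nets 32 − 8 = 24; no expert nets 22. poorly-documented would deviate to the expert witness.
poorly-documented has a profitable deviation, so the profile is not an equilibrium.

No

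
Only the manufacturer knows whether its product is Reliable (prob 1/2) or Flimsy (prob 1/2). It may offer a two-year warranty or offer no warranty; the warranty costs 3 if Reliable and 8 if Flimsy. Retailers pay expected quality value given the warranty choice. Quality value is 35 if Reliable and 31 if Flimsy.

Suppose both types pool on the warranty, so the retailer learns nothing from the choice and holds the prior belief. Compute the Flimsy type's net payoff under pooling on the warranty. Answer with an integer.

Pooled price = 1/2·35 + 1/2·31 = 33.
Flimsy pays cost 8 for the warranty, so net payoff = 33 − 8 = 25.

25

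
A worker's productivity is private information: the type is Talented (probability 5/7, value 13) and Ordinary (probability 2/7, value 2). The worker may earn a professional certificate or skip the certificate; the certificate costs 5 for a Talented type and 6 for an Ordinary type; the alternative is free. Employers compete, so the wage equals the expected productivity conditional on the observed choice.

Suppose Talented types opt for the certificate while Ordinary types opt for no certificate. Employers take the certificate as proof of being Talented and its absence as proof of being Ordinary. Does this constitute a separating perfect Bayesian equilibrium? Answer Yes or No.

No

Under these beliefs, the certificate earns wage 13 and no certificate earns wage 2.
Talented: the certificate nets 13 − 5 = 8; no certificate nets 2. Talented prefers the certificate.
Ordinary: the certificate nets 13 − 6 = 7; no certificate nets 2. Ordinary would deviate to the certificate.
Ordinary has a profitable deviation, so the profile is not an equilibrium.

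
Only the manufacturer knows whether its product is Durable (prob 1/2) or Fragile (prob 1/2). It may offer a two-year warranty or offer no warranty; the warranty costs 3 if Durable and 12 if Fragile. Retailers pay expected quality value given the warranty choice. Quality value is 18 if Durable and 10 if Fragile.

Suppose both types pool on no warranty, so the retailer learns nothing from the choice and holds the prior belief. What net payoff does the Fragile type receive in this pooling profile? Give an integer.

14

Pooled price = 1/2·18 + 1/2·10 = 14.
Fragile pays no cost for no warranty, so net payoff = 14.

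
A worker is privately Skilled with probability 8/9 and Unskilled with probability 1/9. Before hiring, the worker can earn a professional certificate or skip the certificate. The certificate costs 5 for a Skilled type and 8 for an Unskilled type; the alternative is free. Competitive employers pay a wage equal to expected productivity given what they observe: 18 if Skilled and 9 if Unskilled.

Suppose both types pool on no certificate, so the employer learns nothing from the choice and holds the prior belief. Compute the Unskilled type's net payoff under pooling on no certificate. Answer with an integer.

17

Pooled wage = 8/9·18 + 1/9·9 = 17.
Unskilled pays no cost for no certificate, so net payoff = 17.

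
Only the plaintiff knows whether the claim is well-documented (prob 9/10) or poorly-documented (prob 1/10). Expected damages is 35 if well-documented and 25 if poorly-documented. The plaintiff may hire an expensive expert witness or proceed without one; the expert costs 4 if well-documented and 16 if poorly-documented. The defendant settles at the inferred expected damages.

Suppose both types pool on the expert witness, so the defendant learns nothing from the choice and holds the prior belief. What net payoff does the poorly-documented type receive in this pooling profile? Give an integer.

Pooled settlement = 9/10·35 + 1/10·25 = 34.
poorly-documented pays cost 16 for the expert witness, so net payoff = 34 − 16 = 18.

18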